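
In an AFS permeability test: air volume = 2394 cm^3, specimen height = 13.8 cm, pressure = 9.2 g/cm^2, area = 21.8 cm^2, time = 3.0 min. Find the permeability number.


Formula: Permeability Number P = (V * H) / (p * A * t)
Numerator: V * H = 2394 * 13.8 = 33037.2
Denominator: p * A * t = 9.2 * 21.8 * 3.0 = 601.68
P = 33037.2 / 601.68 = 54.9083

Final answer: 54.9083


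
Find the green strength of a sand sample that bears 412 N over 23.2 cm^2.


Formula: Compressive Strength = Force / Area
Strength = 412 N / 23.2 cm^2 = 17.7586 N/cm^2

17.7586 N/cm^2


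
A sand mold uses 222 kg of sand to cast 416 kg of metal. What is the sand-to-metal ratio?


Formula: Sand-to-Metal Ratio = W_sand / W_metal
Ratio = 222 kg / 416 kg = 0.5337

Answer: 0.5337


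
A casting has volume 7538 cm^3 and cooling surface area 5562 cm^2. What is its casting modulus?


Formula: Casting Modulus M = V / A
M = 7538 cm^3 / 5562 cm^2 = 1.3553 cm

Final answer: 1.3553 cm


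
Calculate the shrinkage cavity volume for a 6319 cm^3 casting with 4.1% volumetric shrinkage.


Formula: V_shrink = V_casting * shrinkage_pct / 100
V_shrink = 6319 cm^3 * 4.1 / 100 = 259.0790 cm^3


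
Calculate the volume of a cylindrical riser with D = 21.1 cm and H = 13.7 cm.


Formula: V = pi * (D/2)^2 * H  (cylinder volume)
Radius = D/2 = 21.1/2 = 10.55 cm
V = pi * 10.55^2 * 13.7 = 4790.4395 cm^3


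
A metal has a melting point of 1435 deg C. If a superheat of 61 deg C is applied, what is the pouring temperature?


Formula: T_pour = T_melt + Superheat
T_pour = 1435 + 61 = 1496 deg C

1496 deg C


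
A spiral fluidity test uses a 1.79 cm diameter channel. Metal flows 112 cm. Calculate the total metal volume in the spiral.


Formula: V = pi * (d/2)^2 * L  (cylinder volume)
Radius = 1.79/2 = 0.895 cm
V = pi * 0.895^2 * 112 = 281.8474 cm^3

Answer: 281.8474 cm^3


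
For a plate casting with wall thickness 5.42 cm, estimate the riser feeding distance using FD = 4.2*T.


Formula: FD = 4.2 * T  (riser feeding-distance rule)
FD = 4.2 * 5.42 cm = 22.7640 cm


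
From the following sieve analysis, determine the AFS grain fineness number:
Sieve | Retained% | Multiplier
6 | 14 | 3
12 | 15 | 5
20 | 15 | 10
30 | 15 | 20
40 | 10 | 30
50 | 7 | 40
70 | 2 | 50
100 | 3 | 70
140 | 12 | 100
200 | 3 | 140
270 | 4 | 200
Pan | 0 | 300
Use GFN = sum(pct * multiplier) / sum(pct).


Formula: GFN = sum(pct * multiplier) / sum(pct)
sum(pct * multiplier) = 3877
sum(pct) = 100
GFN = 3877 / 100 = 38.77

Answer: 38.77


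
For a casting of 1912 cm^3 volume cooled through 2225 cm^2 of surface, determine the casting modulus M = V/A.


Formula: Casting Modulus M = V / A
M = 1912 cm^3 / 2225 cm^2 = 0.8593 cm

0.8593 cm


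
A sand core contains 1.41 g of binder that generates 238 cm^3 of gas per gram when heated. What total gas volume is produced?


Formula: V_gas = W_binder * gas_evolution_rate
V = 1.41 g * 238 cm^3/g = 335.5800 cm^3

335.5800 cm^3


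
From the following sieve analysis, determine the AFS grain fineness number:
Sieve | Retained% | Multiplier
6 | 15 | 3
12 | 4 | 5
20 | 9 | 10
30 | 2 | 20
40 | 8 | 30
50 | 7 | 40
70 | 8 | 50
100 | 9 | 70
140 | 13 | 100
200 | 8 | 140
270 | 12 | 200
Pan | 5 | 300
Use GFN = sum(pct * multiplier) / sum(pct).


Formula: GFN = sum(pct * multiplier) / sum(pct)
sum(pct * multiplier) = 8065
sum(pct) = 100
GFN = 8065 / 100 = 80.65

80.65


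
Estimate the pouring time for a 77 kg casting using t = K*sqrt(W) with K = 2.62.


Formula: t = K * sqrt(W)
sqrt(W) = sqrt(77) = 8.77496
t = 2.62 * 8.77496 = 22.9904 s

Answer: 22.9904 s


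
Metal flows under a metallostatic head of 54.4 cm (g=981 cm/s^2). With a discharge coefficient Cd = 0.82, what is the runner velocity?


Formula: v = Cd * sqrt(2 * g * h)  (Torricelli with discharge coefficient)
2*g*h = 2 * 981 * 54.4 = 106732.8 cm^2/s^2
sqrt(106732.8) = 326.69986 cm/s
v = 0.82 * 326.69986 = 267.8939 cm/s


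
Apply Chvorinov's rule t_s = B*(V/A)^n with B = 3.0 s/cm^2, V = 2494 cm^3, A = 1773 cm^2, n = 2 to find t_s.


Formula: t_s = B * (V/A)^n  (Chvorinov's rule, n=2)
Modulus M = V/A = 2494/1773 = 1.406655 cm
M^2 = 1.406655^2 = 1.978678 cm^2
t_s = 3.0 * 1.978678 = 5.9360 s

5.9360 s


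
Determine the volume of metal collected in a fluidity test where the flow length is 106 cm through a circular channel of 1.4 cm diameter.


Formula: V = pi * (d/2)^2 * L  (cylinder volume)
Radius = 1.4/2 = 0.7 cm
V = pi * 0.7^2 * 106 = 163.1743 cm^3


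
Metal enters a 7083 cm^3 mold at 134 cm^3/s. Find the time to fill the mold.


Formula: t_fill = V_mold / Q_flow
t = 7083 cm^3 / 134 cm^3/s = 52.8582 s

Answer: 52.8582 s


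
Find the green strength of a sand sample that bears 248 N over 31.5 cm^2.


Formula: Compressive Strength = Force / Area
Strength = 248 N / 31.5 cm^2 = 7.8730 N/cm^2

Answer: 7.8730 N/cm^2


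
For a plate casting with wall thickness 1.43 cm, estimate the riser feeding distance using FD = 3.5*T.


Formula: FD = 3.5 * T  (riser feeding-distance rule)
FD = 3.5 * 1.43 cm = 5.0050 cm

5.0050 cm


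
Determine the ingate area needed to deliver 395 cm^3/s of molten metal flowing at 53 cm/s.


Formula: A_ingate = Q / v  (continuity equation)
A = 395 cm^3/s / 53 cm/s = 7.4528 cm^2

7.4528 cm^2


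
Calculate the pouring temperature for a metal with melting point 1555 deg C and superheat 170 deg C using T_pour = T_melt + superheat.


Formula: T_pour = T_melt + Superheat
T_pour = 1555 + 170 = 1725 deg C

1725 deg C


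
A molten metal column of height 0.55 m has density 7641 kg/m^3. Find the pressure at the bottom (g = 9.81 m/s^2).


Formula: P = rho * g * h
rho * g = 7641 * 9.81 = 74958.21 N/m^3
P = 74958.21 * 0.55 = 41227.0155 Pa

41227.0155 Pa


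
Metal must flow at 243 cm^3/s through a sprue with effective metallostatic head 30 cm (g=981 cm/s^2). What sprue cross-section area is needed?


Formula: v = sqrt(2*g*h), A = Q/v
Velocity: v = sqrt(2 * 981 * 30) = sqrt(58860) = 242.6108 cm/s
Sprue area: A = Q / v = 243 / 242.6108 = 1.0016 cm^2


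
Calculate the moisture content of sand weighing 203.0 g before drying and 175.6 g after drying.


Formula: MC = (W_wet - W_dry) / W_wet * 100
Water mass = 203.0 - 175.6 = 27.4 g
MC = 27.4 / 203.0 * 100 = 13.4975%

Final answer: 13.4975%


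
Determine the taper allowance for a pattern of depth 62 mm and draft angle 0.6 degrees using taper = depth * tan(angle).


Formula: taper = depth * tan(draft_angle)
tan(0.6 deg) = 0.0104724
taper = 62 mm * 0.0104724 = 0.6493 mm


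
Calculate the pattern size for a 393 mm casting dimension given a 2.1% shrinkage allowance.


Formula: L_pattern = L_casting * (1 + shrinkage_rate/100)
Shrinkage factor = 1 + 2.1/100 = 1.021
L_pattern = 393 mm * 1.021 = 401.2530 mm

Answer: 401.2530 mm


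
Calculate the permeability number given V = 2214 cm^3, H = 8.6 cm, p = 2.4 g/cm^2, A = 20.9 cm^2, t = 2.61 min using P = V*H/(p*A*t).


Formula: Permeability Number P = (V * H) / (p * A * t)
Numerator: V * H = 2214 * 8.6 = 19040.4
Denominator: p * A * t = 2.4 * 20.9 * 2.61 = 130.9176
P = 19040.4 / 130.9176 = 145.4380

Answer: 145.4380


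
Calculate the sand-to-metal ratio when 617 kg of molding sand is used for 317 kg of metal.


Formula: Sand-to-Metal Ratio = W_sand / W_metal
Ratio = 617 kg / 317 kg = 1.9464

1.9464


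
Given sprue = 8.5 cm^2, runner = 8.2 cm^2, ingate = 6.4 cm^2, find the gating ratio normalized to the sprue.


Sprue:Runner:Ingate = 1 : 8.2/8.5 : 6.4/8.5 = 1:0.96:0.75

Final answer: 1:0.96:0.75


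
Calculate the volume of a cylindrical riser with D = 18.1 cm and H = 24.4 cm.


Formula: V = pi * (D/2)^2 * H  (cylinder volume)
Radius = D/2 = 18.1/2 = 9.05 cm
V = pi * 9.05^2 * 24.4 = 6278.2247 cm^3

6278.2247 cm^3


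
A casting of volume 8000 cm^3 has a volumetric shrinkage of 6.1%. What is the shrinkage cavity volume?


Formula: V_shrink = V_casting * shrinkage_pct / 100
V_shrink = 8000 cm^3 * 6.1 / 100 = 488.0000 cm^3


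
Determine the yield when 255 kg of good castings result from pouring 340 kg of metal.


Formula: Casting Yield = (W_good / W_total) * 100
Yield = (255 kg / 340 kg) * 100 = 75.0000%

Final answer: 75.0000%


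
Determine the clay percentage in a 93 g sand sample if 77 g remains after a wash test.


Formula: Clay% = (W_total - W_washed) / W_total * 100
Clay mass = 93 - 77 = 16 g
Clay% = 16 / 93 * 100 = 17.2043%

17.2043%


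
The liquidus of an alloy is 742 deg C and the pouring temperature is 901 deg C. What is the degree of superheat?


Formula: Superheat = T_pour - T_melt
Superheat = 901 - 742 = 159 deg C

Answer: 159 deg C


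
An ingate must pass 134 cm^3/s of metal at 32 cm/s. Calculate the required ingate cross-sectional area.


Formula: A_ingate = Q / v  (continuity equation)
A = 134 cm^3/s / 32 cm/s = 4.1875 cm^2

Answer: 4.1875 cm^2


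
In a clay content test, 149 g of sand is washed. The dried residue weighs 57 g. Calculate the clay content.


Formula: Clay% = (W_total - W_washed) / W_total * 100
Clay mass = 149 - 57 = 92 g
Clay% = 92 / 149 * 100 = 61.7450%


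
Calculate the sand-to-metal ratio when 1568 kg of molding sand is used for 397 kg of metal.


Formula: Sand-to-Metal Ratio = W_sand / W_metal
Ratio = 1568 kg / 397 kg = 3.9496


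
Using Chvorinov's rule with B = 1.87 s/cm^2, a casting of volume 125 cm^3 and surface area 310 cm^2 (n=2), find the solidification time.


Formula: t_s = B * (V/A)^n  (Chvorinov's rule, n=2)
Modulus M = V/A = 125/310 = 0.403226 cm
M^2 = 0.403226^2 = 0.162591 cm^2
t_s = 1.87 * 0.162591 = 0.3040 s

Final answer: 0.3040 s


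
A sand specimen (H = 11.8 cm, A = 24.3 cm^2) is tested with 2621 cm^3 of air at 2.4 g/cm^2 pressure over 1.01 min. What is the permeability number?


Formula: Permeability Number P = (V * H) / (p * A * t)
Numerator: V * H = 2621 * 11.8 = 30927.8
Denominator: p * A * t = 2.4 * 24.3 * 1.01 = 58.9032
P = 30927.8 / 58.9032 = 525.0615

525.0615


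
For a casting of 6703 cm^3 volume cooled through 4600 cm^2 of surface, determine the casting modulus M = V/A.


Formula: Casting Modulus M = V / A
M = 6703 cm^3 / 4600 cm^2 = 1.4572 cm

Answer: 1.4572 cm


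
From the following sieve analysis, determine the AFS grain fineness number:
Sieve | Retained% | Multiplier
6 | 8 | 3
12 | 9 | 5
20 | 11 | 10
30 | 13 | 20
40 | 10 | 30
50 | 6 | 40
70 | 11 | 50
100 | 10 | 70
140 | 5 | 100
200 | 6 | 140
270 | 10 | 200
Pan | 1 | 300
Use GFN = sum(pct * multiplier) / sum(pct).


Formula: GFN = sum(pct * multiplier) / sum(pct)
sum(pct * multiplier) = 5869
sum(pct) = 100
GFN = 5869 / 100 = 58.69

Answer: 58.69


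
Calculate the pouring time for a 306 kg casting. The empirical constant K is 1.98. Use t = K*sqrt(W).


Formula: t = K * sqrt(W)
sqrt(W) = sqrt(306) = 17.49286
t = 1.98 * 17.49286 = 34.6359 s

34.6359 s


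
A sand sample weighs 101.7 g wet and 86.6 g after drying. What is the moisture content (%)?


Formula: MC = (W_wet - W_dry) / W_wet * 100
Water mass = 101.7 - 86.6 = 15.1 g
MC = 15.1 / 101.7 * 100 = 14.8476%

14.8476%


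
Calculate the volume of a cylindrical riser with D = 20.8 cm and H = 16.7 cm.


Formula: V = pi * (D/2)^2 * H  (cylinder volume)
Radius = D/2 = 20.8/2 = 10.4 cm
V = pi * 10.4^2 * 16.7 = 5674.5708 cm^3

Answer: 5674.5708 cm^3


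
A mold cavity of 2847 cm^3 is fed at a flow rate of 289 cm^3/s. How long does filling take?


Formula: t_fill = V_mold / Q_flow
t = 2847 cm^3 / 289 cm^3/s = 9.8512 s

Final answer: 9.8512 s


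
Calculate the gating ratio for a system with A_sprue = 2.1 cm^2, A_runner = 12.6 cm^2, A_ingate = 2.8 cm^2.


Sprue:Runner:Ingate = 1 : 12.6/2.1 : 2.8/2.1 = 1:6.00:1.33

Final answer: 1:6.00:1.33


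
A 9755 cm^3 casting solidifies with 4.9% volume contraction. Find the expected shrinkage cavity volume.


Formula: V_shrink = V_casting * shrinkage_pct / 100
V_shrink = 9755 cm^3 * 4.9 / 100 = 477.9950 cm^3

Answer: 477.9950 cm^3


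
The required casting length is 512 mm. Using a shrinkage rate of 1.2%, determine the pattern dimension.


Formula: L_pattern = L_casting * (1 + shrinkage_rate/100)
Shrinkage factor = 1 + 1.2/100 = 1.012
L_pattern = 512 mm * 1.012 = 518.1440 mm


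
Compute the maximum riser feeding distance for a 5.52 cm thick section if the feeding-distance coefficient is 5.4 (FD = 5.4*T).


Formula: FD = 5.4 * T  (riser feeding-distance rule)
FD = 5.4 * 5.52 cm = 29.8080 cm


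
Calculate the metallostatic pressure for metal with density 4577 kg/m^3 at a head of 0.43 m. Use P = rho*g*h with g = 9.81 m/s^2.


Formula: P = rho * g * h
rho * g = 4577 * 9.81 = 44900.37 N/m^3
P = 44900.37 * 0.43 = 19307.1591 Pa

19307.1591 Pa


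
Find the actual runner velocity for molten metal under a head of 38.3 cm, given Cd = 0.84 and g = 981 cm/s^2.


Formula: v = Cd * sqrt(2 * g * h)  (Torricelli with discharge coefficient)
2*g*h = 2 * 981 * 38.3 = 75144.6 cm^2/s^2
sqrt(75144.6) = 274.12515 cm/s
v = 0.84 * 274.12515 = 230.2651 cm/s


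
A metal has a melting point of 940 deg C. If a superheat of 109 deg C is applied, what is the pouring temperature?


Formula: T_pour = T_melt + Superheat
T_pour = 940 + 109 = 1049 deg C


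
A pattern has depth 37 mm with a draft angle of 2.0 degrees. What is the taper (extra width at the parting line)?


Formula: taper = depth * tan(draft_angle)
tan(2.0 deg) = 0.0349208
taper = 37 mm * 0.0349208 = 1.2921 mm

Final answer: 1.2921 mm


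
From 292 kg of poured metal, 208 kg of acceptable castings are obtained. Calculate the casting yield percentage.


Formula: Casting Yield = (W_good / W_total) * 100
Yield = (208 kg / 292 kg) * 100 = 71.2329%

Final answer: 71.2329%


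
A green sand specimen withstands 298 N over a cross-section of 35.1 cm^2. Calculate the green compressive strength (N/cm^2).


Formula: Compressive Strength = Force / Area
Strength = 298 N / 35.1 cm^2 = 8.4900 N/cm^2


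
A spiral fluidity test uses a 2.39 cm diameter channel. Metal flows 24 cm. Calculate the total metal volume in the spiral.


Formula: V = pi * (d/2)^2 * L  (cylinder volume)
Radius = 2.39/2 = 1.195 cm
V = pi * 1.195^2 * 24 = 107.6705 cm^3

Final answer: 107.6705 cm^3


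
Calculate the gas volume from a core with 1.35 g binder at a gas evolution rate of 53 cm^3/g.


Formula: V_gas = W_binder * gas_evolution_rate
V = 1.35 g * 53 cm^3/g = 71.5500 cm^3

Final answer: 71.5500 cm^3


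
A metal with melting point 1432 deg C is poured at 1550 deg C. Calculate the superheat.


Formula: Superheat = T_pour - T_melt
Superheat = 1550 - 1432 = 118 deg C


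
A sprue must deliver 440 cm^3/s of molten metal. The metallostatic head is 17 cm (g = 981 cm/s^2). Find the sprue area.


Formula: v = sqrt(2*g*h), A = Q/v
Velocity: v = sqrt(2 * 981 * 17) = sqrt(33354) = 182.6308 cm/s
Sprue area: A = Q / v = 440 / 182.6308 = 2.4092 cm^2

Answer: 2.4092 cm^2


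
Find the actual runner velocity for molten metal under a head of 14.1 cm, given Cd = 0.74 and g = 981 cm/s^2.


Formula: v = Cd * sqrt(2 * g * h)  (Torricelli with discharge coefficient)
2*g*h = 2 * 981 * 14.1 = 27664.2 cm^2/s^2
sqrt(27664.2) = 166.32558 cm/s
v = 0.74 * 166.32558 = 123.0809 cm/s

Final answer: 123.0809 cm/s


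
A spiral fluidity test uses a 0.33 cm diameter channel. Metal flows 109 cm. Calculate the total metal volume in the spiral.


Formula: V = pi * (d/2)^2 * L  (cylinder volume)
Radius = 0.33/2 = 0.165 cm
V = pi * 0.165^2 * 109 = 9.3228 cm^3


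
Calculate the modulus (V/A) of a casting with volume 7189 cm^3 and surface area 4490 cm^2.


Formula: Casting Modulus M = V / A
M = 7189 cm^3 / 4490 cm^2 = 1.6011 cm

Final answer: 1.6011 cm


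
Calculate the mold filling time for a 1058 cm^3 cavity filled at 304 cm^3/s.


Formula: t_fill = V_mold / Q_flow
t = 1058 cm^3 / 304 cm^3/s = 3.4803 s

3.4803 s


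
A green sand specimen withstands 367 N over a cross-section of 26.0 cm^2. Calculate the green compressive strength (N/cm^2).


Formula: Compressive Strength = Force / Area
Strength = 367 N / 26.0 cm^2 = 14.1154 N/cm^2

Final answer: 14.1154 N/cm^2


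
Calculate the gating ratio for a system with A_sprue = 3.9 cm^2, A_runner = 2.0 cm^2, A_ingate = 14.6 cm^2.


Sprue:Runner:Ingate = 1 : 2.0/3.9 : 14.6/3.9 = 1:0.51:3.74

Final answer: 1:0.51:3.74


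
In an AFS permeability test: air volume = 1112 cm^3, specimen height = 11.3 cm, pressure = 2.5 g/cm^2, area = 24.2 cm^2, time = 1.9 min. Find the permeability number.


Formula: Permeability Number P = (V * H) / (p * A * t)
Numerator: V * H = 1112 * 11.3 = 12565.6
Denominator: p * A * t = 2.5 * 24.2 * 1.9 = 114.95
P = 12565.6 / 114.95 = 109.3136


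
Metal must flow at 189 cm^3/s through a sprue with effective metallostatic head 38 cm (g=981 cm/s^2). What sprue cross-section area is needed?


Formula: v = sqrt(2*g*h), A = Q/v
Velocity: v = sqrt(2 * 981 * 38) = sqrt(74556) = 273.0494 cm/s
Sprue area: A = Q / v = 189 / 273.0494 = 0.6922 cm^2


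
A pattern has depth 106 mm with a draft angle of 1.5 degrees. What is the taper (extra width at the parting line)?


Formula: taper = depth * tan(draft_angle)
tan(1.5 deg) = 0.0261859
taper = 106 mm * 0.0261859 = 2.7757 mm

Final answer: 2.7757 mm


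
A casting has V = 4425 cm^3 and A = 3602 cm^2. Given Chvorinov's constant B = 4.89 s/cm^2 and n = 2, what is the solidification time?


Formula: t_s = B * (V/A)^n  (Chvorinov's rule, n=2)
Modulus M = V/A = 4425/3602 = 1.228484 cm
M^2 = 1.228484^2 = 1.509173 cm^2
t_s = 4.89 * 1.509173 = 7.3799 s

Answer: 7.3799 s


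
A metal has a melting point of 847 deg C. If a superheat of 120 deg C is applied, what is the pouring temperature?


Formula: T_pour = T_melt + Superheat
T_pour = 847 + 120 = 967 deg C

967 deg C


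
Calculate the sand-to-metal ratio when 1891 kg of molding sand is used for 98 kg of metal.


Formula: Sand-to-Metal Ratio = W_sand / W_metal
Ratio = 1891 kg / 98 kg = 19.2959

Answer: 19.2959


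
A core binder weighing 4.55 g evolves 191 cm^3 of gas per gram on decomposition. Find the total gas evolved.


Formula: V_gas = W_binder * gas_evolution_rate
V = 4.55 g * 191 cm^3/g = 869.0500 cm^3

Answer: 869.0500 cm^3


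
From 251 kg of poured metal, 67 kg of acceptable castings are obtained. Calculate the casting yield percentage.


Formula: Casting Yield = (W_good / W_total) * 100
Yield = (67 kg / 251 kg) * 100 = 26.6932%

Answer: 26.6932%


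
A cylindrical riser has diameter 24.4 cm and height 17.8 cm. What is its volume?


Formula: V = pi * (D/2)^2 * H  (cylinder volume)
Radius = D/2 = 24.4/2 = 12.2 cm
V = pi * 12.2^2 * 17.8 = 8323.1848 cm^3

Answer: 8323.1848 cm^3


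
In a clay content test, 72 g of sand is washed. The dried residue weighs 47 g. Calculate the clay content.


Formula: Clay% = (W_total - W_washed) / W_total * 100
Clay mass = 72 - 47 = 25 g
Clay% = 25 / 72 * 100 = 34.7222%

Answer: 34.7222%


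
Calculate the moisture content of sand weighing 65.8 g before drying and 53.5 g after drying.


Formula: MC = (W_wet - W_dry) / W_wet * 100
Water mass = 65.8 - 53.5 = 12.3 g
MC = 12.3 / 65.8 * 100 = 18.6930%

Final answer: 18.6930%


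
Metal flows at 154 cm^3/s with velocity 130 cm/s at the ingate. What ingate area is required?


Formula: A_ingate = Q / v  (continuity equation)
A = 154 cm^3/s / 130 cm/s = 1.1846 cm^2


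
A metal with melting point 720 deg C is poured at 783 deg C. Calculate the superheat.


Formula: Superheat = T_pour - T_melt
Superheat = 783 - 720 = 63 deg C


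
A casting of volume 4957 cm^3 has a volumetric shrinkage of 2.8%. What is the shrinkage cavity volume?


Formula: V_shrink = V_casting * shrinkage_pct / 100
V_shrink = 4957 cm^3 * 2.8 / 100 = 138.7960 cm^3


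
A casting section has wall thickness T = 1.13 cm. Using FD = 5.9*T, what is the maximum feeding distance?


Formula: FD = 5.9 * T  (riser feeding-distance rule)
FD = 5.9 * 1.13 cm = 6.6670 cm

Answer: 6.6670 cm


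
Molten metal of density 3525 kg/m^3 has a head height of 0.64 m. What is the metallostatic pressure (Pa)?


Formula: P = rho * g * h
rho * g = 3525 * 9.81 = 34580.25 N/m^3
P = 34580.25 * 0.64 = 22131.3600 Pa


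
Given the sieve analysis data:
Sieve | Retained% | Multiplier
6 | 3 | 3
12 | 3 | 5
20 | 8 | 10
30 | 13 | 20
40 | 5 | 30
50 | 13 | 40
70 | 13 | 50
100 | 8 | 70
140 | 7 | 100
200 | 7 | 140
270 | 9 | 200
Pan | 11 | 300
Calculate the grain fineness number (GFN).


Formula: GFN = sum(pct * multiplier) / sum(pct)
sum(pct * multiplier) = 9024
sum(pct) = 100
GFN = 9024 / 100 = 90.24

90.24


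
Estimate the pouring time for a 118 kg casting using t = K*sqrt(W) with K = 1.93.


Formula: t = K * sqrt(W)
sqrt(W) = sqrt(118) = 10.86278
t = 1.93 * 10.86278 = 20.9652 s

Answer: 20.9652 s


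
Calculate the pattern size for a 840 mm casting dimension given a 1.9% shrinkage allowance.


Formula: L_pattern = L_casting * (1 + shrinkage_rate/100)
Shrinkage factor = 1 + 1.9/100 = 1.019
L_pattern = 840 mm * 1.019 = 855.9600 mm

855.9600 mm


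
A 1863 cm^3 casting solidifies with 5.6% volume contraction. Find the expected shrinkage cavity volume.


Formula: V_shrink = V_casting * shrinkage_pct / 100
V_shrink = 1863 cm^3 * 5.6 / 100 = 104.3280 cm^3

Final answer: 104.3280 cm^3


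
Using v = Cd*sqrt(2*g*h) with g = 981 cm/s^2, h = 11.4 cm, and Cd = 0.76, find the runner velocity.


Formula: v = Cd * sqrt(2 * g * h)  (Torricelli with discharge coefficient)
2*g*h = 2 * 981 * 11.4 = 22366.8 cm^2/s^2
sqrt(22366.8) = 149.55534 cm/s
v = 0.76 * 149.55534 = 113.6621 cm/s

113.6621 cm/s


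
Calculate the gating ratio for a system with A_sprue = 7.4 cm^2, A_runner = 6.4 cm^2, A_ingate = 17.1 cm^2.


Sprue:Runner:Ingate = 1 : 6.4/7.4 : 17.1/7.4 = 1:0.86:2.31

Answer: 1:0.86:2.31


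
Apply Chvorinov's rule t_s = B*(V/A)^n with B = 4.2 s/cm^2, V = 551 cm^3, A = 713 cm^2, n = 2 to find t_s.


Formula: t_s = B * (V/A)^n  (Chvorinov's rule, n=2)
Modulus M = V/A = 551/713 = 0.772791 cm
M^2 = 0.772791^2 = 0.597206 cm^2
t_s = 4.2 * 0.597206 = 2.5083 s

Answer: 2.5083 s


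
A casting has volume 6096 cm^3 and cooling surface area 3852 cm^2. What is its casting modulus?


Formula: Casting Modulus M = V / A
M = 6096 cm^3 / 3852 cm^2 = 1.5826 cm

Final answer: 1.5826 cm


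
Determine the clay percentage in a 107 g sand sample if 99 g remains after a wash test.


Formula: Clay% = (W_total - W_washed) / W_total * 100
Clay mass = 107 - 99 = 8 g
Clay% = 8 / 107 * 100 = 7.4766%

7.4766%


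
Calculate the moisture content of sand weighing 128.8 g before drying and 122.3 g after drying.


Formula: MC = (W_wet - W_dry) / W_wet * 100
Water mass = 128.8 - 122.3 = 6.5 g
MC = 6.5 / 128.8 * 100 = 5.0466%

5.0466%


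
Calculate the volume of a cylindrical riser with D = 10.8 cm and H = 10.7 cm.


Formula: V = pi * (D/2)^2 * H  (cylinder volume)
Radius = D/2 = 10.8/2 = 5.4 cm
V = pi * 5.4^2 * 10.7 = 980.2146 cm^3

Final answer: 980.2146 cm^3


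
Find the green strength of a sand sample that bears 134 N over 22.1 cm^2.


Formula: Compressive Strength = Force / Area
Strength = 134 N / 22.1 cm^2 = 6.0633 N/cm^2

6.0633 N/cm^2


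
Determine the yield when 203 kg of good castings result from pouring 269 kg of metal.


Formula: Casting Yield = (W_good / W_total) * 100
Yield = (203 kg / 269 kg) * 100 = 75.4647%

Answer: 75.4647%


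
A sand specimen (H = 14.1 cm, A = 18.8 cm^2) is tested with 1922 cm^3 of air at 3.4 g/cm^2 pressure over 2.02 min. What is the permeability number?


Formula: Permeability Number P = (V * H) / (p * A * t)
Numerator: V * H = 1922 * 14.1 = 27100.2
Denominator: p * A * t = 3.4 * 18.8 * 2.02 = 129.1184
P = 27100.2 / 129.1184 = 209.8864

209.8864


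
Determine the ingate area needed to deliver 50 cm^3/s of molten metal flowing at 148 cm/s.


Formula: A_ingate = Q / v  (continuity equation)
A = 50 cm^3/s / 148 cm/s = 0.3378 cm^2


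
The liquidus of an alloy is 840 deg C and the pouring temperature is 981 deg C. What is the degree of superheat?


Formula: Superheat = T_pour - T_melt
Superheat = 981 - 840 = 141 deg C


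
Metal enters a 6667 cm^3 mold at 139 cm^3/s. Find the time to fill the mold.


Formula: t_fill = V_mold / Q_flow
t = 6667 cm^3 / 139 cm^3/s = 47.9640 s

Answer: 47.9640 s


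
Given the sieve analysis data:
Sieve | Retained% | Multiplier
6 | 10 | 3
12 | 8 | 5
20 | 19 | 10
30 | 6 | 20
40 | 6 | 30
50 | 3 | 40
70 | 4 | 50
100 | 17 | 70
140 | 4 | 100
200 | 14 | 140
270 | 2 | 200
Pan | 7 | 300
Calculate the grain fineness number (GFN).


Formula: GFN = sum(pct * multiplier) / sum(pct)
sum(pct * multiplier) = 6930
sum(pct) = 100
GFN = 6930 / 100 = 69.30


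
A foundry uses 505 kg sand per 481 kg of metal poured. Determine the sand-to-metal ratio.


Formula: Sand-to-Metal Ratio = W_sand / W_metal
Ratio = 505 kg / 481 kg = 1.0499

Answer: 1.0499


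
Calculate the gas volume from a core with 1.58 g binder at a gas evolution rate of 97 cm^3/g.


Formula: V_gas = W_binder * gas_evolution_rate
V = 1.58 g * 97 cm^3/g = 153.2600 cm^3

153.2600 cm^3


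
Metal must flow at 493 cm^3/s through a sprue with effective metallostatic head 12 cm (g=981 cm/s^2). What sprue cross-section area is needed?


Formula: v = sqrt(2*g*h), A = Q/v
Velocity: v = sqrt(2 * 981 * 12) = sqrt(23544) = 153.4405 cm/s
Sprue area: A = Q / v = 493 / 153.4405 = 3.2130 cm^2


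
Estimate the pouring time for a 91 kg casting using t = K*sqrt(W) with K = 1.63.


Formula: t = K * sqrt(W)
sqrt(W) = sqrt(91) = 9.53939
t = 1.63 * 9.53939 = 15.5492 s


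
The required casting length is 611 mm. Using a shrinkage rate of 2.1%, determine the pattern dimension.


Formula: L_pattern = L_casting * (1 + shrinkage_rate/100)
Shrinkage factor = 1 + 2.1/100 = 1.021
L_pattern = 611 mm * 1.021 = 623.8310 mm


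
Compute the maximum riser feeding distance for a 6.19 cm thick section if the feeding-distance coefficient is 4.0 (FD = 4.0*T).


Formula: FD = 4.0 * T  (riser feeding-distance rule)
FD = 4.0 * 6.19 cm = 24.7600 cm

Answer: 24.7600 cm


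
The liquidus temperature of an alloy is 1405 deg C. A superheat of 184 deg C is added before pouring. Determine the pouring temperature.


Formula: T_pour = T_melt + Superheat
T_pour = 1405 + 184 = 1589 deg C

1589 deg C


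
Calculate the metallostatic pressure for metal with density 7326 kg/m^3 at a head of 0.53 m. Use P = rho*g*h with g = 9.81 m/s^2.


Formula: P = rho * g * h
rho * g = 7326 * 9.81 = 71868.06 N/m^3
P = 71868.06 * 0.53 = 38090.0718 Pa

Final answer: 38090.0718 Pa


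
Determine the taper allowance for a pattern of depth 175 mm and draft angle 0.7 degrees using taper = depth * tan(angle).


Formula: taper = depth * tan(draft_angle)
tan(0.7 deg) = 0.0122179
taper = 175 mm * 0.0122179 = 2.1381 mm

Final answer: 2.1381 mm


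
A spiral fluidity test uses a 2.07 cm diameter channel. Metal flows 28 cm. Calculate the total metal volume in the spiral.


Formula: V = pi * (d/2)^2 * L  (cylinder volume)
Radius = 2.07/2 = 1.035 cm
V = pi * 1.035^2 * 28 = 94.2299 cm^3

Final answer: 94.2299 cm^3


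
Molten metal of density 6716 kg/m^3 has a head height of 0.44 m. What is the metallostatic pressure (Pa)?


Formula: P = rho * g * h
rho * g = 6716 * 9.81 = 65883.96 N/m^3
P = 65883.96 * 0.44 = 28988.9424 Pa

28988.9424 Pa


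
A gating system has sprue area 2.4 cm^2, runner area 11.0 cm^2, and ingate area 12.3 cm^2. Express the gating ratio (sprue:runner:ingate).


Sprue:Runner:Ingate = 1 : 11.0/2.4 : 12.3/2.4 = 1:4.58:5.13

1:4.58:5.13


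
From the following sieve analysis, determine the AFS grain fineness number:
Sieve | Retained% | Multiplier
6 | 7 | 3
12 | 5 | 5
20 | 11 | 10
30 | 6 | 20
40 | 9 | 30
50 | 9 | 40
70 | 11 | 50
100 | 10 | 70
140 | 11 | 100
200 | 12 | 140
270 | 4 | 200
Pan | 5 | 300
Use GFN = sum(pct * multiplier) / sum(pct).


Formula: GFN = sum(pct * multiplier) / sum(pct)
sum(pct * multiplier) = 7236
sum(pct) = 100
GFN = 7236 / 100 = 72.36

Answer: 72.36


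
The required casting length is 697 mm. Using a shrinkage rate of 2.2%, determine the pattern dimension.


Formula: L_pattern = L_casting * (1 + shrinkage_rate/100)
Shrinkage factor = 1 + 2.2/100 = 1.022
L_pattern = 697 mm * 1.022 = 712.3340 mm


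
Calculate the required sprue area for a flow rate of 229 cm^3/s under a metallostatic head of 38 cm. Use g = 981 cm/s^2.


Formula: v = sqrt(2*g*h), A = Q/v
Velocity: v = sqrt(2 * 981 * 38) = sqrt(74556) = 273.0494 cm/s
Sprue area: A = Q / v = 229 / 273.0494 = 0.8387 cm^2


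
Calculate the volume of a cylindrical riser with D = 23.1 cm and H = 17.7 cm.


Formula: V = pi * (D/2)^2 * H  (cylinder volume)
Radius = D/2 = 23.1/2 = 11.55 cm
V = pi * 11.55^2 * 17.7 = 7418.0048 cm^3

Final answer: 7418.0048 cm^3


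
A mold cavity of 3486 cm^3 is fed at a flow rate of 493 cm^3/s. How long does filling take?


Formula: t_fill = V_mold / Q_flow
t = 3486 cm^3 / 493 cm^3/s = 7.0710 s

7.0710 s


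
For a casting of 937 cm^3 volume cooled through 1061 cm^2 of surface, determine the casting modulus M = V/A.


Formula: Casting Modulus M = V / A
M = 937 cm^3 / 1061 cm^2 = 0.8831 cm

Final answer: 0.8831 cm


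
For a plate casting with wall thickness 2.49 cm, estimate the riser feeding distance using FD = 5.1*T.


Formula: FD = 5.1 * T  (riser feeding-distance rule)
FD = 5.1 * 2.49 cm = 12.6990 cm


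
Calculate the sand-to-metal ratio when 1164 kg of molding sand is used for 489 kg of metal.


Formula: Sand-to-Metal Ratio = W_sand / W_metal
Ratio = 1164 kg / 489 kg = 2.3804


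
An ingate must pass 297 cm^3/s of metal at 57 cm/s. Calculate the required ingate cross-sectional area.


Formula: A_ingate = Q / v  (continuity equation)
A = 297 cm^3/s / 57 cm/s = 5.2105 cm^2


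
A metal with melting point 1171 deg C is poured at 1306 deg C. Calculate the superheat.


Formula: Superheat = T_pour - T_melt
Superheat = 1306 - 1171 = 135 deg C

Answer: 135 deg C


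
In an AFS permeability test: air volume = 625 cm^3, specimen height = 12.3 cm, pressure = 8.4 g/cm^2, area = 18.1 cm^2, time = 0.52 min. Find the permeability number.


Formula: Permeability Number P = (V * H) / (p * A * t)
Numerator: V * H = 625 * 12.3 = 7687.5
Denominator: p * A * t = 8.4 * 18.1 * 0.52 = 79.0608
P = 7687.5 / 79.0608 = 97.2353

97.2353


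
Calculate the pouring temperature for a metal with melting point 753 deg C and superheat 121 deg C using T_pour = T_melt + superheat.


Formula: T_pour = T_melt + Superheat
T_pour = 753 + 121 = 874 deg C

Final answer: 874 deg C


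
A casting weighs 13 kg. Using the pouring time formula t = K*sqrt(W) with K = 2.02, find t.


Formula: t = K * sqrt(W)
sqrt(W) = sqrt(13) = 3.60555
t = 2.02 * 3.60555 = 7.2832 s

Final answer: 7.2832 s


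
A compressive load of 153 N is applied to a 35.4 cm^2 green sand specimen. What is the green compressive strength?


Formula: Compressive Strength = Force / Area
Strength = 153 N / 35.4 cm^2 = 4.3220 N/cm^2


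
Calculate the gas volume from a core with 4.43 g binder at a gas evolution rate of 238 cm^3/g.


Formula: V_gas = W_binder * gas_evolution_rate
V = 4.43 g * 238 cm^3/g = 1054.3400 cm^3

Final answer: 1054.3400 cm^3


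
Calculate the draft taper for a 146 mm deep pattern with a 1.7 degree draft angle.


Formula: taper = depth * tan(draft_angle)
tan(1.7 deg) = 0.0296793
taper = 146 mm * 0.0296793 = 4.3332 mm

4.3332 mm


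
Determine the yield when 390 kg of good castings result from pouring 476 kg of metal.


Formula: Casting Yield = (W_good / W_total) * 100
Yield = (390 kg / 476 kg) * 100 = 81.9328%

81.9328%


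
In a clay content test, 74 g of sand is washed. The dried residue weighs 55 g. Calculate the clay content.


Formula: Clay% = (W_total - W_washed) / W_total * 100
Clay mass = 74 - 55 = 19 g
Clay% = 19 / 74 * 100 = 25.6757%

Answer: 25.6757%


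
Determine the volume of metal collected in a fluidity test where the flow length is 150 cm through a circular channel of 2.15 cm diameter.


Formula: V = pi * (d/2)^2 * L  (cylinder volume)
Radius = 2.15/2 = 1.075 cm
V = pi * 1.075^2 * 150 = 544.5755 cm^3


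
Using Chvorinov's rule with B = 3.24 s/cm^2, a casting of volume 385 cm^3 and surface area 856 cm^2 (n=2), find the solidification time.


Formula: t_s = B * (V/A)^n  (Chvorinov's rule, n=2)
Modulus M = V/A = 385/856 = 0.449766 cm
M^2 = 0.449766^2 = 0.202289 cm^2
t_s = 3.24 * 0.202289 = 0.6554 s


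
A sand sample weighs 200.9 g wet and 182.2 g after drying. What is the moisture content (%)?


Formula: MC = (W_wet - W_dry) / W_wet * 100
Water mass = 200.9 - 182.2 = 18.7 g
MC = 18.7 / 200.9 * 100 = 9.3081%

9.3081%


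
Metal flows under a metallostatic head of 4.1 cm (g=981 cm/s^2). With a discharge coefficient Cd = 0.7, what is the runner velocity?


Formula: v = Cd * sqrt(2 * g * h)  (Torricelli with discharge coefficient)
2*g*h = 2 * 981 * 4.1 = 8044.2 cm^2/s^2
sqrt(8044.2) = 89.68946 cm/s
v = 0.7 * 89.68946 = 62.7826 cm/s

Answer: 62.7826 cm/s


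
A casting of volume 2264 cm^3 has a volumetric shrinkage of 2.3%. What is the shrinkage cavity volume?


Formula: V_shrink = V_casting * shrinkage_pct / 100
V_shrink = 2264 cm^3 * 2.3 / 100 = 52.0720 cm^3


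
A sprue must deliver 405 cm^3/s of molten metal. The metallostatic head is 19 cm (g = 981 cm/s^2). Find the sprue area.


Formula: v = sqrt(2*g*h), A = Q/v
Velocity: v = sqrt(2 * 981 * 19) = sqrt(37278) = 193.0751 cm/s
Sprue area: A = Q / v = 405 / 193.0751 = 2.0976 cm^2

2.0976 cm^2


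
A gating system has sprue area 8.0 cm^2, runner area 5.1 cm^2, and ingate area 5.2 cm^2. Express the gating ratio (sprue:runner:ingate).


Sprue:Runner:Ingate = 1 : 5.1/8.0 : 5.2/8.0 = 1:0.64:0.65

Answer: 1:0.64:0.65


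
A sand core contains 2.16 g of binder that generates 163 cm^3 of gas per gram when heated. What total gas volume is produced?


Formula: V_gas = W_binder * gas_evolution_rate
V = 2.16 g * 163 cm^3/g = 352.0800 cm^3

352.0800 cm^3


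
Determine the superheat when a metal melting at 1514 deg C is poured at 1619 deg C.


Formula: Superheat = T_pour - T_melt
Superheat = 1619 - 1514 = 105 deg C


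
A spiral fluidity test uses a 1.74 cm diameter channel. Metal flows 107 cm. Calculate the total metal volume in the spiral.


Formula: V = pi * (d/2)^2 * L  (cylinder volume)
Radius = 1.74/2 = 0.87 cm
V = pi * 0.87^2 * 107 = 254.4322 cm^3

Final answer: 254.4322 cm^3


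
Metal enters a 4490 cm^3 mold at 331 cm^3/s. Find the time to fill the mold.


Formula: t_fill = V_mold / Q_flow
t = 4490 cm^3 / 331 cm^3/s = 13.5650 s

Final answer: 13.5650 s


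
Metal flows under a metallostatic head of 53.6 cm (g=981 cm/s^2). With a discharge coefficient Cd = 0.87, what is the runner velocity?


Formula: v = Cd * sqrt(2 * g * h)  (Torricelli with discharge coefficient)
2*g*h = 2 * 981 * 53.6 = 105163.2 cm^2/s^2
sqrt(105163.2) = 324.28876 cm/s
v = 0.87 * 324.28876 = 282.1312 cm/s

Final answer: 282.1312 cm/s


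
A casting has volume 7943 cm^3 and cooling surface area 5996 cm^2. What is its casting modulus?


Formula: Casting Modulus M = V / A
M = 7943 cm^3 / 5996 cm^2 = 1.3247 cm


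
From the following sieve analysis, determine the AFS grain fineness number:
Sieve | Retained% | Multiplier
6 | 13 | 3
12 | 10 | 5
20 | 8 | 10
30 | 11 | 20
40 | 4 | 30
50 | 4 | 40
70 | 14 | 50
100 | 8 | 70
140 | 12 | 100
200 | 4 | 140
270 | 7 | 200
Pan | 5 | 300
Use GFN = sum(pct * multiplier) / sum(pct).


Formula: GFN = sum(pct * multiplier) / sum(pct)
sum(pct * multiplier) = 6589
sum(pct) = 100
GFN = 6589 / 100 = 65.89


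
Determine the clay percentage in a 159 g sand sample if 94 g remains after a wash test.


Formula: Clay% = (W_total - W_washed) / W_total * 100
Clay mass = 159 - 94 = 65 g
Clay% = 65 / 159 * 100 = 40.8805%

Answer: 40.8805%


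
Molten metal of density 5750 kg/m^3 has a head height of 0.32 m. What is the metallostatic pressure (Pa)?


Formula: P = rho * g * h
rho * g = 5750 * 9.81 = 56407.5 N/m^3
P = 56407.5 * 0.32 = 18050.4000 Pa

Final answer: 18050.4000 Pa


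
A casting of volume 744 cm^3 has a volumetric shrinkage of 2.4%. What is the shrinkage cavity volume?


Formula: V_shrink = V_casting * shrinkage_pct / 100
V_shrink = 744 cm^3 * 2.4 / 100 = 17.8560 cm^3


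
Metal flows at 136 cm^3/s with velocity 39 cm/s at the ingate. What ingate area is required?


Formula: A_ingate = Q / v  (continuity equation)
A = 136 cm^3/s / 39 cm/s = 3.4872 cm^2

3.4872 cm^2


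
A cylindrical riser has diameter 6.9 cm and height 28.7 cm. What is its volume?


Formula: V = pi * (D/2)^2 * H  (cylinder volume)
Radius = D/2 = 6.9/2 = 3.45 cm
V = pi * 3.45^2 * 28.7 = 1073.1735 cm^3

1073.1735 cm^3


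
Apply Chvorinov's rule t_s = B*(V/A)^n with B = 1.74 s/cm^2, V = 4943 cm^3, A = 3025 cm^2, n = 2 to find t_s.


Formula: t_s = B * (V/A)^n  (Chvorinov's rule, n=2)
Modulus M = V/A = 4943/3025 = 1.634050 cm
M^2 = 1.634050^2 = 2.670119 cm^2
t_s = 1.74 * 2.670119 = 4.6460 s

Answer: 4.6460 s


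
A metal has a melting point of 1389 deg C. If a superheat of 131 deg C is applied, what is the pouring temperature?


Formula: T_pour = T_melt + Superheat
T_pour = 1389 + 131 = 1520 deg C

Answer: 1520 deg C


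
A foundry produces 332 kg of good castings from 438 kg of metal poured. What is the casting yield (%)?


Formula: Casting Yield = (W_good / W_total) * 100
Yield = (332 kg / 438 kg) * 100 = 75.7991%

Final answer: 75.7991%


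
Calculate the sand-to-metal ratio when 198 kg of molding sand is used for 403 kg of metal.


Formula: Sand-to-Metal Ratio = W_sand / W_metal
Ratio = 198 kg / 403 kg = 0.4913


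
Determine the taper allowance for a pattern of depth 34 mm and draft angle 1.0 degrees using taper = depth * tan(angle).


Formula: taper = depth * tan(draft_angle)
tan(1.0 deg) = 0.0174551
taper = 34 mm * 0.0174551 = 0.5935 mm

0.5935 mm


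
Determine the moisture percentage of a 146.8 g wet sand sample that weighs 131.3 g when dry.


Formula: MC = (W_wet - W_dry) / W_wet * 100
Water mass = 146.8 - 131.3 = 15.5 g
MC = 15.5 / 146.8 * 100 = 10.5586%

10.5586%


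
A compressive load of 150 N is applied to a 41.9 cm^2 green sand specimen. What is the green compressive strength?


Formula: Compressive Strength = Force / Area
Strength = 150 N / 41.9 cm^2 = 3.5800 N/cm^2


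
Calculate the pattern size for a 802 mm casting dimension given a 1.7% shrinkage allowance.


Formula: L_pattern = L_casting * (1 + shrinkage_rate/100)
Shrinkage factor = 1 + 1.7/100 = 1.017
L_pattern = 802 mm * 1.017 = 815.6340 mm

815.6340 mm


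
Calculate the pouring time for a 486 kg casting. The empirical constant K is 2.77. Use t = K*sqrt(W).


Formula: t = K * sqrt(W)
sqrt(W) = sqrt(486) = 22.04541
t = 2.77 * 22.04541 = 61.0658 s

Final answer: 61.0658 s


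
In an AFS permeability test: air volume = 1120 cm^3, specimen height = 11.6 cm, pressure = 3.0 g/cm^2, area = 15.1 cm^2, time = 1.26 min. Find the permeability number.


Formula: Permeability Number P = (V * H) / (p * A * t)
Numerator: V * H = 1120 * 11.6 = 12992.0
Denominator: p * A * t = 3.0 * 15.1 * 1.26 = 57.078
P = 12992.0 / 57.078 = 227.6183

Final answer: 227.6183


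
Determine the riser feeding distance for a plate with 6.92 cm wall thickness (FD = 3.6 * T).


Formula: FD = 3.6 * T  (riser feeding-distance rule)
FD = 3.6 * 6.92 cm = 24.9120 cm

24.9120 cm


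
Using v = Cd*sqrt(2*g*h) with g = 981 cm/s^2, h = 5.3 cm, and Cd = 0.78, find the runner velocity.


Formula: v = Cd * sqrt(2 * g * h)  (Torricelli with discharge coefficient)
2*g*h = 2 * 981 * 5.3 = 10398.6 cm^2/s^2
sqrt(10398.6) = 101.97353 cm/s
v = 0.78 * 101.97353 = 79.5394 cm/s
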